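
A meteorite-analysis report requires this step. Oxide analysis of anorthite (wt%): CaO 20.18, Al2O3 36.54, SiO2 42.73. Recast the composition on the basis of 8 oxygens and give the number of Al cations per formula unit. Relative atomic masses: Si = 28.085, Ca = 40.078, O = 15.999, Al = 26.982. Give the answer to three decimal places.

CaO: 20.18/56.077 = 0.35986 mol → 0.35986 mol Ca, 0.35986 mol O.
Al2O3: 36.54/101.961 = 0.35837 mol → 0.71674 mol Al, 1.07511 mol O.
SiO2: 42.73/60.083 = 0.71118 mol → 0.71118 mol Si, 1.42236 mol O.
Total oxygen = 2.85733 mol. Normalization factor = 8/2.85733 = 2.79982.
Al per 8 O = 0.71674 × 2.79982 = 2.007.

2.007 Al apfu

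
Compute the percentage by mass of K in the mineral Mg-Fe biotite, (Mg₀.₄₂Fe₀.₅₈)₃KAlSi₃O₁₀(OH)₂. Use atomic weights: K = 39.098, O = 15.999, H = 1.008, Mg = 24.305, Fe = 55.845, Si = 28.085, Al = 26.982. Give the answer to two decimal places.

M((Mg₀.₄₂Fe₀.₅₈)₃KAlSi₃O₁₀(OH)₂) = 472.134 g/mol.
K contributes 1 × 39.098 = 39.098 g per mole.
39.098/472.134 = 0.0828 → 8.28%.

8.28 wt%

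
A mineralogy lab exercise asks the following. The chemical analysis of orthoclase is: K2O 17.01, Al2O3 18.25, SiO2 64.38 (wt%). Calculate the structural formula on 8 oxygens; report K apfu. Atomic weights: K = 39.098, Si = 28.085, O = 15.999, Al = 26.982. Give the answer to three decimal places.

K2O (M=94.195): mol = 0.18058; K = 0.36116, O = 0.18058.
Al2O3 (M=101.961): mol = 0.17899; Al = 0.35798, O = 0.53697.
SiO2 (M=60.083): mol = 1.07152; Si = 1.07152, O = 2.14304.
ΣO = 2.86059; factor = 8/ΣO = 2.79663.
K apfu = 0.36116 × 2.79663 = 1.010.

1.010 K apfu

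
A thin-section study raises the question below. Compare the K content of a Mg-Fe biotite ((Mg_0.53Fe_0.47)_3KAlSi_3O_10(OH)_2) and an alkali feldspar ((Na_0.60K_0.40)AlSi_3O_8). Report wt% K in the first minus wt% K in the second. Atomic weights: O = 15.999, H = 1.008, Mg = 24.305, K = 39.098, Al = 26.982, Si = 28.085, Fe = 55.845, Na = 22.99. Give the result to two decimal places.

M((Mg_0.53Fe_0.47)_3KAlSi_3O_10(OH)_2) = 461.725 g/mol, so wt% K = 39.098/461.725 × 100 = 8.47%.
M((Na_0.60K_0.40)AlSi_3O_8) = 268.662 g/mol, so wt% K = 15.639/268.662 × 100 = 5.82%.
8.47 − 5.82 = 2.65 pp.

2.65 percentage points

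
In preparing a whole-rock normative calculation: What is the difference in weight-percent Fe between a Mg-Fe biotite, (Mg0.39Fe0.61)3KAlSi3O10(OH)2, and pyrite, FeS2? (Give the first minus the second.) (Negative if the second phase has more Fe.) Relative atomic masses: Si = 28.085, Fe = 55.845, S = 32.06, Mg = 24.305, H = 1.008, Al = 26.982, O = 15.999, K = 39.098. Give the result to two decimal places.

-25.03 percentage points

First mineral: 102.196 g Fe in 474.972 g formula = 21.52 wt% Fe.
Second mineral: 55.845 g Fe in 119.965 g formula = 46.55 wt% Fe.
21.52% − 46.55% gives a difference of -25.03 percentage points.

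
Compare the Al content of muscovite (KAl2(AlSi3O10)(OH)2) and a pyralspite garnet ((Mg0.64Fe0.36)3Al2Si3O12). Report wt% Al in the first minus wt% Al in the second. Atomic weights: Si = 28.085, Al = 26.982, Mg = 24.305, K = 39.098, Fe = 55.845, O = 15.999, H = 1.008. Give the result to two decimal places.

First mineral: 80.946 g Al in 398.303 g formula = 20.32 wt% Al.
Second mineral: 53.964 g Al in 437.185 g formula = 12.34 wt% Al.
20.32% − 12.34% gives a difference of 7.98 percentage points.

7.98 percentage points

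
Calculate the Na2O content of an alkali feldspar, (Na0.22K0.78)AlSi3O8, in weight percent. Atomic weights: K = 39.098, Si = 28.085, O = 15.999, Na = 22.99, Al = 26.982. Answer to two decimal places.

2.48 wt%

Formula mass = 274.783 g/mol.
0.22 Na → 0.1100 mol Na2O per formula unit; M(Na2O) = 61.979, so Na2O mass = 6.818 g.
6.818/274.783 × 100 = 2.48 wt%.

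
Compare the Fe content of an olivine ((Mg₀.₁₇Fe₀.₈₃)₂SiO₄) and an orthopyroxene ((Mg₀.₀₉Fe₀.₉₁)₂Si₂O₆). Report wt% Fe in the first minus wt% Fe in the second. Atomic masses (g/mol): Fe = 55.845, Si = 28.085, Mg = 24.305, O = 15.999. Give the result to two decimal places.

8.65 percentage points

Fe in (Mg₀.₁₇Fe₀.₈₃)₂SiO₄: molar mass 193.047 g/mol; 1.66×55.845 = 92.703 g → 48.02 wt%.
Fe in (Mg₀.₀₉Fe₀.₉₁)₂Si₂O₆: molar mass 258.177 g/mol; 1.82×55.845 = 101.638 g → 39.37 wt%.
Difference = 48.02 − 39.37 = 8.65 percentage points.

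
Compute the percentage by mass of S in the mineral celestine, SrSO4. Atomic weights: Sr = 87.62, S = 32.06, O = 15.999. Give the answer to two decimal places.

Molar mass of SrSO4: 1*87.62 + 1*32.06 + 4*15.999 = 183.676 g/mol.
Mass of S per formula unit: 1 × 32.06 = 32.060 g.
Weight fraction S = 32.060 / 183.676 = 0.1745.

17.45 mass %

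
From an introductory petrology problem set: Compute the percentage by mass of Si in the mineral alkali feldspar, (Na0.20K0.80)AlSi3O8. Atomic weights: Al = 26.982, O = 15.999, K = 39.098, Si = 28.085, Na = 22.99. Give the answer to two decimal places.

Formula mass = 0.20·22.99 + 0.80·39.098 + 1·26.982 + 3·28.085 + 8·15.999 = 275.105 g/mol, of which 84.255 g is Si.
So Si makes up 84.255/275.105 = 0.3063 of the mass, i.e. 30.63%.

30.63 weight percent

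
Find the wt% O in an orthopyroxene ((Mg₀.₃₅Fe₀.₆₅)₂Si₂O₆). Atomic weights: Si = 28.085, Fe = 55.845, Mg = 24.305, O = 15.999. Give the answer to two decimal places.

Formula mass = 0.70×24.305 + 1.30×55.845 + 2×28.085 + 6×15.999 = 241.776 g/mol, of which 95.994 g is O.
So O makes up 95.994/241.776 = 0.3970 of the mass, i.e. 39.70%.

39.70 mass %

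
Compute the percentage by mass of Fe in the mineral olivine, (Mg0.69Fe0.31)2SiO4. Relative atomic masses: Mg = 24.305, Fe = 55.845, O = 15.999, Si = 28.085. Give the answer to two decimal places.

21.61 mass %

Molar mass of (Mg0.69Fe0.31)2SiO4: 1.38×24.305 + 0.62×55.845 + 1×28.085 + 4×15.999 = 160.246 g/mol.
Mass of Fe per formula unit: 0.62 × 55.845 = 34.624 g.
Weight fraction Fe = 34.624 / 160.246 = 0.2161.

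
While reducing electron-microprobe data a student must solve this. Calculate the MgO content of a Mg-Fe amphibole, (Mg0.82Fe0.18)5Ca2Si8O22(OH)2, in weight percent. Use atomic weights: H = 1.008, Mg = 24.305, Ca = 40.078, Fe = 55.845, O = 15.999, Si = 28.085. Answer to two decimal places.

M((Mg0.82Fe0.18)5Ca2Si8O22(OH)2) = 840.739 g/mol; M(MgO) = 40.304 g/mol.
Moles MgO per formula unit = 4.10 Mg ÷ 1 = 4.1000.
MgO fraction = (4.1000 × 40.304) / 840.739 = 165.246/840.739 = 0.1965.

19.65 wt%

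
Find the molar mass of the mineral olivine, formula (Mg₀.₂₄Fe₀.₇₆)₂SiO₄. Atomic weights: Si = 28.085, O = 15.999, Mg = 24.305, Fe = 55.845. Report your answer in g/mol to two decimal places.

Mg: 0.48 × 24.305 = 11.6664
Fe: 1.52 × 55.845 = 84.8844
Si: 1 × 28.085 = 28.0850
O: 4 × 15.999 = 63.9960
Summing the contributions gives the formula mass.

188.63 g/mol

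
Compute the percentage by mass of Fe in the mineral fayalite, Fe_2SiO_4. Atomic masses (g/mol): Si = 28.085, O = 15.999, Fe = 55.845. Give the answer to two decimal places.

54.81 wt%

Formula mass = 2*55.845 + 1*28.085 + 4*15.999 = 203.771 g/mol, of which 111.690 g is Fe.
So Fe makes up 111.690/203.771 = 0.5481 of the mass, i.e. 54.81%.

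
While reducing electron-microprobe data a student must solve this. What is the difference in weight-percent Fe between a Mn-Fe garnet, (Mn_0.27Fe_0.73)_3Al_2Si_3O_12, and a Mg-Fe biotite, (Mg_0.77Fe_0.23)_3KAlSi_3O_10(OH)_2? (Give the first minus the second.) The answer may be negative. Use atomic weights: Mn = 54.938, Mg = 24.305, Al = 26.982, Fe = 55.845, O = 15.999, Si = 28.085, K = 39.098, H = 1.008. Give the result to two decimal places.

M((Mn_0.27Fe_0.73)_3Al_2Si_3O_12) = 497.007 g/mol, so wt% Fe = 122.301/497.007 × 100 = 24.61%.
M((Mg_0.77Fe_0.23)_3KAlSi_3O_10(OH)_2) = 439.017 g/mol, so wt% Fe = 38.533/439.017 × 100 = 8.78%.
24.61 − 8.78 = 15.83 pp.

15.83 percentage points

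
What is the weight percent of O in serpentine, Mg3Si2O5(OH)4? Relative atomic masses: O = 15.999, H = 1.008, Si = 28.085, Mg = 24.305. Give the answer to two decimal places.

Formula mass = 3×24.305 + 2×28.085 + 9×15.999 + 4×1.008 = 277.108 g/mol, of which 143.991 g is O.
So O makes up 143.991/277.108 = 0.5196 of the mass, i.e. 51.96%.

51.96 weight percent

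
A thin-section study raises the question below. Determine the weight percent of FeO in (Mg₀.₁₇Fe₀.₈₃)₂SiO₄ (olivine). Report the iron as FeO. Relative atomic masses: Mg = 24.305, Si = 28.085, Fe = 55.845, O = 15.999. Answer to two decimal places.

61.78 wt%

Molar mass of (Mg₀.₁₇Fe₀.₈₃)₂SiO₄ = 0.34×24.305 + 1.66×55.845 + 1×28.085 + 4×15.999 = 193.047 g/mol.
Each formula unit contains 1.66 Fe, equivalent to 1.66/1 = 1.6600 mol FeO.
M(FeO) = 1×55.845 + 1×15.999 = 71.844 g/mol.
Mass of FeO per formula unit = 1.6600 × 71.844 = 119.261 g.
FeO wt% = 119.261 / 193.047 × 100 = 61.78%.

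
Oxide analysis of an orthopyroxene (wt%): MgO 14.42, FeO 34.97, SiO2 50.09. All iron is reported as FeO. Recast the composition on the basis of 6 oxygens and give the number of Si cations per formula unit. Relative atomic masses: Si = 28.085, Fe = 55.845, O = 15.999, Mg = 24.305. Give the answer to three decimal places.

1.991 Si apfu

14.42 wt% MgO ÷ 40.304 g/mol = 0.35778 mol, giving 0.35778 Mg and 0.35778 O.
34.97 wt% FeO ÷ 71.844 g/mol = 0.48675 mol, giving 0.48675 Fe and 0.48675 O.
50.09 wt% SiO2 ÷ 60.083 g/mol = 0.83368 mol, giving 0.83368 Si and 1.66736 O.
Oxygen sums to 2.51189; scaling by 6/2.51189 = 2.38864 puts the formula on 6 O.
Si: 0.83368 × 2.38864 = 1.991 atoms per formula unit.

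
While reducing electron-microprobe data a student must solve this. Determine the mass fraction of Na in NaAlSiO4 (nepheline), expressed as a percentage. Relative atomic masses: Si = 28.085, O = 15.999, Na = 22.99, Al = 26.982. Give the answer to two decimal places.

Formula mass = 1·22.99 + 1·26.982 + 1·28.085 + 4·15.999 = 142.053 g/mol, of which 22.990 g is Na.
So Na makes up 22.990/142.053 = 0.1618 of the mass, i.e. 16.18%.

16.18 wt%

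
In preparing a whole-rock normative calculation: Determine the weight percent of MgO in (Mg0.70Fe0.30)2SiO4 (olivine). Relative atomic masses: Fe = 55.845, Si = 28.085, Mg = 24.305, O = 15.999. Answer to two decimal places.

Molar mass of (Mg0.70Fe0.30)2SiO4 = 1.40×24.305 + 0.60×55.845 + 1×28.085 + 4×15.999 = 159.615 g/mol.
Each formula unit contains 1.40 Mg, equivalent to 1.40/1 = 1.4000 mol MgO.
M(MgO) = 1×24.305 + 1×15.999 = 40.304 g/mol.
Mass of MgO per formula unit = 1.4000 × 40.304 = 56.426 g.
MgO wt% = 56.426 / 159.615 × 100 = 35.35%.

35.35 wt%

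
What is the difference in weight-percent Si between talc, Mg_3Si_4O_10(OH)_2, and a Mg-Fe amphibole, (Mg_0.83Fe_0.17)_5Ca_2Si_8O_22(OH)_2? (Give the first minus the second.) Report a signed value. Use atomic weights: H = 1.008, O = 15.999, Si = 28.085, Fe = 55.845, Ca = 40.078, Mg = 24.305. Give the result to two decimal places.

2.85 percentage points

M(Mg_3Si_4O_10(OH)_2) = 379.259 g/mol, so wt% Si = 112.340/379.259 × 100 = 29.62%.
M((Mg_0.83Fe_0.17)_5Ca_2Si_8O_22(OH)_2) = 839.162 g/mol, so wt% Si = 224.680/839.162 × 100 = 26.77%.
29.62 − 26.77 = 2.85 pp.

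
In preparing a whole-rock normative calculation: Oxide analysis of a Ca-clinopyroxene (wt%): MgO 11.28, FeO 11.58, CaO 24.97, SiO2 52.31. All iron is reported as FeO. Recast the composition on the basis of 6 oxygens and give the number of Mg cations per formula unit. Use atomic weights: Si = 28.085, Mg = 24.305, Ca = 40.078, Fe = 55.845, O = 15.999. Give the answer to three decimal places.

MgO: 11.28/40.304 = 0.27987 mol → 0.27987 mol Mg, 0.27987 mol O.
FeO: 11.58/71.844 = 0.16118 mol → 0.16118 mol Fe, 0.16118 mol O.
CaO: 24.97/56.077 = 0.44528 mol → 0.44528 mol Ca, 0.44528 mol O.
SiO2: 52.31/60.083 = 0.87063 mol → 0.87063 mol Si, 1.74126 mol O.
Total oxygen = 2.62759 mol. Normalization factor = 6/2.62759 = 2.28346.
Mg per 6 O = 0.27987 × 2.28346 = 0.639.

0.639 Mg apfu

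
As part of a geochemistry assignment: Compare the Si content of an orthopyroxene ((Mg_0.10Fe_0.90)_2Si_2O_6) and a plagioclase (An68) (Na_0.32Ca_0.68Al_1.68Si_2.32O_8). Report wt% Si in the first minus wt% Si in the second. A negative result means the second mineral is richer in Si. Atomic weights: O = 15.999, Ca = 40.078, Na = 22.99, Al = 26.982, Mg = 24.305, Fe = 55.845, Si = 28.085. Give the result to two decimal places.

-2.05 percentage points

First mineral: 56.170 g Si in 257.546 g formula = 21.81 wt% Si.
Second mineral: 65.157 g Si in 273.089 g formula = 23.86 wt% Si.
21.81% − 23.86% gives a difference of -2.05 percentage points.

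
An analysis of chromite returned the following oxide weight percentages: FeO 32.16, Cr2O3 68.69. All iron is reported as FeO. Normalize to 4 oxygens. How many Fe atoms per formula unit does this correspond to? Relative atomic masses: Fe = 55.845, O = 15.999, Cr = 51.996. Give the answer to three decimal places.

0.993 Fe apfu

FeO (M=71.844): mol = 0.44764; Fe = 0.44764, O = 0.44764.
Cr2O3 (M=151.989): mol = 0.45194; Cr = 0.90388, O = 1.35582.
ΣO = 1.80346; factor = 4/ΣO = 2.21796.
Fe apfu = 0.44764 × 2.21796 = 0.993.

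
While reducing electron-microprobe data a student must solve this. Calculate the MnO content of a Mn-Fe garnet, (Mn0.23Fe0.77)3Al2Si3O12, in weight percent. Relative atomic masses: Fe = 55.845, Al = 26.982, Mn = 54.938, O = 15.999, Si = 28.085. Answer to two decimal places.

Molar mass of (Mn0.23Fe0.77)3Al2Si3O12 = 0.69·54.938 + 2.31·55.845 + 2·26.982 + 3·28.085 + 12·15.999 = 497.116 g/mol.
Each formula unit contains 0.69 Mn, equivalent to 0.69/1 = 0.6900 mol MnO.
M(MnO) = 1×54.938 + 1×15.999 = 70.937 g/mol.
Mass of MnO per formula unit = 0.6900 × 70.937 = 48.947 g.
MnO wt% = 48.947 / 497.116 × 100 = 9.85%.

9.85 wt%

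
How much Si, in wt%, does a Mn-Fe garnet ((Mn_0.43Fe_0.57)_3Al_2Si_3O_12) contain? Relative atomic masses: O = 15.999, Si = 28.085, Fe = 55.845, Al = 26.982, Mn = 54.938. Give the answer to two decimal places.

Molar mass of (Mn_0.43Fe_0.57)_3Al_2Si_3O_12: 1.29·54.938 + 1.71·55.845 + 2·26.982 + 3·28.085 + 12·15.999 = 496.572 g/mol.
Mass of Si per formula unit: 3 × 28.085 = 84.255 g.
Weight fraction Si = 84.255 / 496.572 = 0.1697.

16.97 wt%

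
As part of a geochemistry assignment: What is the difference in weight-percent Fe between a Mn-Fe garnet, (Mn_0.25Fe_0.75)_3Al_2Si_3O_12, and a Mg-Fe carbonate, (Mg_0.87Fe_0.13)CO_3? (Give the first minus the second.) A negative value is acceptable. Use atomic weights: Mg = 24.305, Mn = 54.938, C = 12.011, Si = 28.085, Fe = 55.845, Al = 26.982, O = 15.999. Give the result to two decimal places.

17.07 percentage points

M((Mn_0.25Fe_0.75)_3Al_2Si_3O_12) = 497.062 g/mol, so wt% Fe = 125.651/497.062 × 100 = 25.28%.
M((Mg_0.87Fe_0.13)CO_3) = 88.413 g/mol, so wt% Fe = 7.260/88.413 × 100 = 8.21%.
25.28 − 8.21 = 17.07 pp.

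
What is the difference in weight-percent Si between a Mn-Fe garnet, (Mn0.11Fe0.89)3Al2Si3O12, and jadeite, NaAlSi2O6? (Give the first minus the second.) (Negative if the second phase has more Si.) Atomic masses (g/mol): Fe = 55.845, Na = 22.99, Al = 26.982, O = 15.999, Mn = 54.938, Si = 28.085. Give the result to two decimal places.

Si in (Mn0.11Fe0.89)3Al2Si3O12: molar mass 497.443 g/mol; 3×28.085 = 84.255 g → 16.94 wt%.
Si in NaAlSi2O6: molar mass 202.136 g/mol; 2×28.085 = 56.170 g → 27.79 wt%.
Difference = 16.94 − 27.79 = -10.85 percentage points.

-10.85 percentage points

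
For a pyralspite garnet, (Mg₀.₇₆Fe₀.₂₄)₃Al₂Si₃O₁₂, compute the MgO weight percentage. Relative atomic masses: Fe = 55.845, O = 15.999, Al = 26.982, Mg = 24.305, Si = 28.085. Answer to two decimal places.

Molar mass of (Mg₀.₇₆Fe₀.₂₄)₃Al₂Si₃O₁₂ = 2.28×24.305 + 0.72×55.845 + 2×26.982 + 3×28.085 + 12×15.999 = 425.831 g/mol.
Each formula unit contains 2.28 Mg, equivalent to 2.28/1 = 2.2800 mol MgO.
M(MgO) = 1×24.305 + 1×15.999 = 40.304 g/mol.
Mass of MgO per formula unit = 2.2800 × 40.304 = 91.893 g.
MgO wt% = 91.893 / 425.831 × 100 = 21.58%.

21.58 wt%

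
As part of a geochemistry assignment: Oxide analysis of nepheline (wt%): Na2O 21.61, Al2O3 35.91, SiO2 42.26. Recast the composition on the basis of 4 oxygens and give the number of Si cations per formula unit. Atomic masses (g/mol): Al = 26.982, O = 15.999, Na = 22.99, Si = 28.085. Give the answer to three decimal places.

1.001 Si apfu

Na2O: 21.61/61.979 = 0.34867 mol → 0.69734 mol Na, 0.34867 mol O.
Al2O3: 35.91/101.961 = 0.35219 mol → 0.70438 mol Al, 1.05657 mol O.
SiO2: 42.26/60.083 = 0.70336 mol → 0.70336 mol Si, 1.40672 mol O.
Total oxygen = 2.81196 mol. Normalization factor = 4/2.81196 = 1.42250.
Si per 4 O = 0.70336 × 1.42250 = 1.001.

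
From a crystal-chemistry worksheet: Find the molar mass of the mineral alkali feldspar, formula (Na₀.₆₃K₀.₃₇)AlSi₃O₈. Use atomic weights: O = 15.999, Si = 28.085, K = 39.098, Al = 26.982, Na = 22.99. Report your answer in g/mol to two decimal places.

268.18 g/mol

The formula mass is the sum 0.63*22.99 + 0.37*39.098 + 1*26.982 + 3*28.085 + 8*15.999.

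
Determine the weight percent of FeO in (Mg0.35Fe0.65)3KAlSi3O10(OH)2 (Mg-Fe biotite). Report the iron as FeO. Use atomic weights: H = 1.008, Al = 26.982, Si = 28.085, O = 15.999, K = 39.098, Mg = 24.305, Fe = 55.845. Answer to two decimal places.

29.26 wt%

Formula mass = 478.757 g/mol.
1.95 Fe → 1.9500 mol FeO per formula unit; M(FeO) = 71.844, so FeO mass = 140.096 g.
140.096/478.757 × 100 = 29.26 wt%.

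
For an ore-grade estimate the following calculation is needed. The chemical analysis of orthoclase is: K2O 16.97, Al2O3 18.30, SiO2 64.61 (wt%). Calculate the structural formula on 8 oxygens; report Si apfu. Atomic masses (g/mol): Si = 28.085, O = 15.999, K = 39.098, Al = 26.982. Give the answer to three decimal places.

K2O: 16.97/94.195 = 0.18016 mol → 0.36032 mol K, 0.18016 mol O.
Al2O3: 18.30/101.961 = 0.17948 mol → 0.35896 mol Al, 0.53844 mol O.
SiO2: 64.61/60.083 = 1.07535 mol → 1.07535 mol Si, 2.15070 mol O.
Total oxygen = 2.86930 mol. Normalization factor = 8/2.86930 = 2.78814.
Si per 8 O = 1.07535 × 2.78814 = 2.998.

2.998 Si apfu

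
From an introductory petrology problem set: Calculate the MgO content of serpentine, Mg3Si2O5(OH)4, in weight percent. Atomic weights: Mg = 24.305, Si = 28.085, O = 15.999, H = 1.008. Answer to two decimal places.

43.63 wt%

Formula mass = 277.108 g/mol.
3 Mg → 3.0000 mol MgO per formula unit; M(MgO) = 40.304, so MgO mass = 120.912 g.
120.912/277.108 × 100 = 43.63 wt%.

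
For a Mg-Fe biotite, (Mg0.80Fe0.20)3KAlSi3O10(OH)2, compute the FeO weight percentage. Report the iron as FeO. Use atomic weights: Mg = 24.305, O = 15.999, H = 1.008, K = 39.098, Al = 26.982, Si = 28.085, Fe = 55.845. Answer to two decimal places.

9.88 wt%

Molar mass of (Mg0.80Fe0.20)3KAlSi3O10(OH)2 = 2.40×24.305 + 0.60×55.845 + 1×39.098 + 1×26.982 + 3×28.085 + 12×15.999 + 2×1.008 = 436.178 g/mol.
Each formula unit contains 0.60 Fe, equivalent to 0.60/1 = 0.6000 mol FeO.
M(FeO) = 1×55.845 + 1×15.999 = 71.844 g/mol.
Mass of FeO per formula unit = 0.6000 × 71.844 = 43.106 g.
FeO wt% = 43.106 / 436.178 × 100 = 9.88%.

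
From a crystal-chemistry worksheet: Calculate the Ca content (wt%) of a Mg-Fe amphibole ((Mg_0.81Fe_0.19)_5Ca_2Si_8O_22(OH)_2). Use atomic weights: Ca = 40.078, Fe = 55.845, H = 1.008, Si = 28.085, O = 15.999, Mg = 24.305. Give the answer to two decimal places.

Molar mass of (Mg_0.81Fe_0.19)_5Ca_2Si_8O_22(OH)_2: 4.05·24.305 + 0.95·55.845 + 2·40.078 + 8·28.085 + 24·15.999 + 2·1.008 = 842.316 g/mol.
Mass of Ca per formula unit: 2 × 40.078 = 80.156 g.
Weight fraction Ca = 80.156 / 842.316 = 0.0952.

9.52 wt%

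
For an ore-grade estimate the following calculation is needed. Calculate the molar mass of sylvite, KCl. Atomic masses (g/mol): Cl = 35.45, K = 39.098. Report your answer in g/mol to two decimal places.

The formula mass is the sum 1×39.098 + 1×35.45.

74.55 g/mol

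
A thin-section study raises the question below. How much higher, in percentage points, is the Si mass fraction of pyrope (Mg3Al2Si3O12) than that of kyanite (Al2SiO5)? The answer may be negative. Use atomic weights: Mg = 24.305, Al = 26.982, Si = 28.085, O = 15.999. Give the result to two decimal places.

M(Mg3Al2Si3O12) = 403.122 g/mol, so wt% Si = 84.255/403.122 × 100 = 20.90%.
M(Al2SiO5) = 162.044 g/mol, so wt% Si = 28.085/162.044 × 100 = 17.33%.
20.90 − 17.33 = 3.57 pp.

3.57 percentage points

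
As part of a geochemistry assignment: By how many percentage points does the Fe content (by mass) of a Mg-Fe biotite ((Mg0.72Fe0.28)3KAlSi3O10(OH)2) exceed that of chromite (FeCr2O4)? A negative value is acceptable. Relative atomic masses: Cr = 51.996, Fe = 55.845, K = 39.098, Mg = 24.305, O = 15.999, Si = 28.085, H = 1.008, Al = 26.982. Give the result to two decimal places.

-14.38 percentage points

Fe in (Mg0.72Fe0.28)3KAlSi3O10(OH)2: molar mass 443.748 g/mol; 0.84×55.845 = 46.910 g → 10.57 wt%.
Fe in FeCr2O4: molar mass 223.833 g/mol; 1×55.845 = 55.845 g → 24.95 wt%.
Difference = 10.57 − 24.95 = -14.38 percentage points.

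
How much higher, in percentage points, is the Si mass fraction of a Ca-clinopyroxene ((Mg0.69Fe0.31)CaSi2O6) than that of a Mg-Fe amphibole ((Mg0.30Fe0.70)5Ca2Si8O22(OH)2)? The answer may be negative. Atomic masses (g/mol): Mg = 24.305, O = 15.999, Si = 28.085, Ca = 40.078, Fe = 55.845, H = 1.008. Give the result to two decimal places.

0.47 percentage points

M((Mg0.69Fe0.31)CaSi2O6) = 226.324 g/mol, so wt% Si = 56.170/226.324 × 100 = 24.82%.
M((Mg0.30Fe0.70)5Ca2Si8O22(OH)2) = 922.743 g/mol, so wt% Si = 224.680/922.743 × 100 = 24.35%.
24.82 − 24.35 = 0.47 pp.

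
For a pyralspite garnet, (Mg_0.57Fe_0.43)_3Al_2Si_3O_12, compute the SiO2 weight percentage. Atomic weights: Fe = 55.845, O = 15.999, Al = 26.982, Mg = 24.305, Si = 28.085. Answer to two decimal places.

40.61 wt%

M((Mg_0.57Fe_0.43)_3Al_2Si_3O_12) = 443.809 g/mol; M(SiO2) = 60.083 g/mol.
Moles SiO2 per formula unit = 3 Si ÷ 1 = 3.0000.
SiO2 fraction = (3.0000 × 60.083) / 443.809 = 180.249/443.809 = 0.4061.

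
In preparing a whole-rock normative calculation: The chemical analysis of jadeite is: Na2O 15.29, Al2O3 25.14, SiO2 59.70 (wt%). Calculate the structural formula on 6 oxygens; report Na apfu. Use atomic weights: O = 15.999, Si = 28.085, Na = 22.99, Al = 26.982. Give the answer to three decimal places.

Na2O (M=61.979): mol = 0.24670; Na = 0.49340, O = 0.24670.
Al2O3 (M=101.961): mol = 0.24656; Al = 0.49312, O = 0.73968.
SiO2 (M=60.083): mol = 0.99363; Si = 0.99363, O = 1.98726.
ΣO = 2.97364; factor = 6/ΣO = 2.01773.
Na apfu = 0.49340 × 2.01773 = 0.996.

0.996 Na apfu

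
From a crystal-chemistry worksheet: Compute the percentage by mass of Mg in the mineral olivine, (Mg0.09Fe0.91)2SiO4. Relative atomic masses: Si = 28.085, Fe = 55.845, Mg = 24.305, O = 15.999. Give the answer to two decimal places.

2.21 wt%

Molar mass of (Mg0.09Fe0.91)2SiO4: 0.18×24.305 + 1.82×55.845 + 1×28.085 + 4×15.999 = 198.094 g/mol.
Mass of Mg per formula unit: 0.18 × 24.305 = 4.375 g.
Weight fraction Mg = 4.375 / 198.094 = 0.0221.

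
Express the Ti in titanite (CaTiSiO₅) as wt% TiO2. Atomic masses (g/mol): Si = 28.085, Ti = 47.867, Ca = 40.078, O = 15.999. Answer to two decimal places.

40.74 wt%

M(CaTiSiO₅) = 196.025 g/mol; M(TiO2) = 79.865 g/mol.
Moles TiO2 per formula unit = 1 Ti ÷ 1 = 1.0000.
TiO2 fraction = (1.0000 × 79.865) / 196.025 = 79.865/196.025 = 0.4074.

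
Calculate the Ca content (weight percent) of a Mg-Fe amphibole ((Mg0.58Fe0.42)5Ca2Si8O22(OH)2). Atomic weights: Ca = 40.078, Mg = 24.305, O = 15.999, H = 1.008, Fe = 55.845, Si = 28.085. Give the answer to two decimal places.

9.12 weight percent

Formula mass = 2.90·24.305 + 2.10·55.845 + 2·40.078 + 8·28.085 + 24·15.999 + 2·1.008 = 878.587 g/mol, of which 80.156 g is Ca.
So Ca makes up 80.156/878.587 = 0.0912 of the mass, i.e. 9.12%.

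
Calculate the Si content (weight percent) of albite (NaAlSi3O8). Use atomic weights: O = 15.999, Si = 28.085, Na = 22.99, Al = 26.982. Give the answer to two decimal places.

32.13 weight percent

M(NaAlSi3O8) = 262.219 g/mol.
Si contributes 3 × 28.085 = 84.255 g per mole.
84.255/262.219 = 0.3213 → 32.13%.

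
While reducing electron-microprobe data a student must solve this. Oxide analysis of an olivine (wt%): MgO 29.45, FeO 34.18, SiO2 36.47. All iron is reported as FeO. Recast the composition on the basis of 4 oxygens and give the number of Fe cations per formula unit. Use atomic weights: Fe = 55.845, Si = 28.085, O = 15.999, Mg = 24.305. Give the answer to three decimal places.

MgO: 29.45/40.304 = 0.73070 mol → 0.73070 mol Mg, 0.73070 mol O.
FeO: 34.18/71.844 = 0.47575 mol → 0.47575 mol Fe, 0.47575 mol O.
SiO2: 36.47/60.083 = 0.60699 mol → 0.60699 mol Si, 1.21398 mol O.
Total oxygen = 2.42043 mol. Normalization factor = 4/2.42043 = 1.65260.
Fe per 4 O = 0.47575 × 1.65260 = 0.786.

0.786 Fe apfu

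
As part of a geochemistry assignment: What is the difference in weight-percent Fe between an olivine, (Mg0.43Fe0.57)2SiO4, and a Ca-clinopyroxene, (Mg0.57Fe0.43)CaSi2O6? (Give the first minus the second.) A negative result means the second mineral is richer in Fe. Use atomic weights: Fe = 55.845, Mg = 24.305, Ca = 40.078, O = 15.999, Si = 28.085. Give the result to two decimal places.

25.60 percentage points

First mineral: 63.663 g Fe in 176.647 g formula = 36.04 wt% Fe.
Second mineral: 24.013 g Fe in 230.109 g formula = 10.44 wt% Fe.
36.04% − 10.44% gives a difference of 25.60 percentage points.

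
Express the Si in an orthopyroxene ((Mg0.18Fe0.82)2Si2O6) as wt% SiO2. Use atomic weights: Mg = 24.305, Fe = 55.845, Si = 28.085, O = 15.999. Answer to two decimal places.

Molar mass of (Mg0.18Fe0.82)2Si2O6 = 0.36·24.305 + 1.64·55.845 + 2·28.085 + 6·15.999 = 252.500 g/mol.
Each formula unit contains 2 Si, equivalent to 2/1 = 2.0000 mol SiO2.
M(SiO2) = 1×28.085 + 2×15.999 = 60.083 g/mol.
Mass of SiO2 per formula unit = 2.0000 × 60.083 = 120.166 g.
SiO2 wt% = 120.166 / 252.500 × 100 = 47.59%.

47.59 wt%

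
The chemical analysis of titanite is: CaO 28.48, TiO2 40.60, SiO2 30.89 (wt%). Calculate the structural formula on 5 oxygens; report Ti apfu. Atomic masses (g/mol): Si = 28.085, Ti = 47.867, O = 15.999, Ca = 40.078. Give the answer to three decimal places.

CaO (M=56.077): mol = 0.50787; Ca = 0.50787, O = 0.50787.
TiO2 (M=79.865): mol = 0.50836; Ti = 0.50836, O = 1.01672.
SiO2 (M=60.083): mol = 0.51412; Si = 0.51412, O = 1.02824.
ΣO = 2.55283; factor = 5/ΣO = 1.95861.
Ti apfu = 0.50836 × 1.95861 = 0.996.

0.996 Ti apfu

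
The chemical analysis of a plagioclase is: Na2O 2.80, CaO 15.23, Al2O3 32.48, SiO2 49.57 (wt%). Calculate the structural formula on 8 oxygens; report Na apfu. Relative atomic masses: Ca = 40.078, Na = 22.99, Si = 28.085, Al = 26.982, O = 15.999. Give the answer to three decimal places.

2.80 wt% Na2O ÷ 61.979 g/mol = 0.04518 mol, giving 0.09036 Na and 0.04518 O.
15.23 wt% CaO ÷ 56.077 g/mol = 0.27159 mol, giving 0.27159 Ca and 0.27159 O.
32.48 wt% Al2O3 ÷ 101.961 g/mol = 0.31855 mol, giving 0.63710 Al and 0.95565 O.
49.57 wt% SiO2 ÷ 60.083 g/mol = 0.82503 mol, giving 0.82503 Si and 1.65006 O.
Oxygen sums to 2.92248; scaling by 8/2.92248 = 2.73740 puts the formula on 8 O.
Na: 0.09036 × 2.73740 = 0.247 atoms per formula unit.

0.247 Na apfu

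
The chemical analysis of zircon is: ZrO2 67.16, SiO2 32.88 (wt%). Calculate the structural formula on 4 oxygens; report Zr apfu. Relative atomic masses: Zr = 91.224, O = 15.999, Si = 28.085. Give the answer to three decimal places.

0.998 Zr apfu

ZrO2 (M=123.222): mol = 0.54503; Zr = 0.54503, O = 1.09006.
SiO2 (M=60.083): mol = 0.54724; Si = 0.54724, O = 1.09448.
ΣO = 2.18454; factor = 4/ΣO = 1.83105.
Zr apfu = 0.54503 × 1.83105 = 0.998.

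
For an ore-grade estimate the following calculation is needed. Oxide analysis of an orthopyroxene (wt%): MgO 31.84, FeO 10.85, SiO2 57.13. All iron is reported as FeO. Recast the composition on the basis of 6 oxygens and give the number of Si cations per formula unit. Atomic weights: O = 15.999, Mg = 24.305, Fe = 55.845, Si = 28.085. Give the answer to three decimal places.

MgO (M=40.304): mol = 0.79000; Mg = 0.79000, O = 0.79000.
FeO (M=71.844): mol = 0.15102; Fe = 0.15102, O = 0.15102.
SiO2 (M=60.083): mol = 0.95085; Si = 0.95085, O = 1.90170.
ΣO = 2.84272; factor = 6/ΣO = 2.11065.
Si apfu = 0.95085 × 2.11065 = 2.007.

2.007 Si apfu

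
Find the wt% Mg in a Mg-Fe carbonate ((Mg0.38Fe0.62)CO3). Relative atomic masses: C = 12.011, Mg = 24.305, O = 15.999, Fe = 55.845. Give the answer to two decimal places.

M((Mg0.38Fe0.62)CO3) = 103.868 g/mol.
Mg contributes 0.38 × 24.305 = 9.236 g per mole.
9.236/103.868 = 0.0889 → 8.89%.

8.89 wt%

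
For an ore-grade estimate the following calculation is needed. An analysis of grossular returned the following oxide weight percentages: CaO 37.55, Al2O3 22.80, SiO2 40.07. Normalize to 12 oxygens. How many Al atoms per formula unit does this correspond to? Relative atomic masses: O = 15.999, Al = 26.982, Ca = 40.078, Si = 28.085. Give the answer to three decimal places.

37.55 wt% CaO ÷ 56.077 g/mol = 0.66961 mol, giving 0.66961 Ca and 0.66961 O.
22.80 wt% Al2O3 ÷ 101.961 g/mol = 0.22361 mol, giving 0.44722 Al and 0.67083 O.
40.07 wt% SiO2 ÷ 60.083 g/mol = 0.66691 mol, giving 0.66691 Si and 1.33382 O.
Oxygen sums to 2.67426; scaling by 12/2.67426 = 4.48722 puts the formula on 12 O.
Al: 0.44722 × 4.48722 = 2.007 atoms per formula unit.

2.007 Al apfu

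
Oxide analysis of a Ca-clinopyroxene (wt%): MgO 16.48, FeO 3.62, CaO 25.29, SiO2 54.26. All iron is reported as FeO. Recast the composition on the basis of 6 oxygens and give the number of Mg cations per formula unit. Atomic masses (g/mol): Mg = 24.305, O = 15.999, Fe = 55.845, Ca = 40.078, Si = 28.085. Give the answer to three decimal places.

MgO: 16.48/40.304 = 0.40889 mol → 0.40889 mol Mg, 0.40889 mol O.
FeO: 3.62/71.844 = 0.05039 mol → 0.05039 mol Fe, 0.05039 mol O.
CaO: 25.29/56.077 = 0.45099 mol → 0.45099 mol Ca, 0.45099 mol O.
SiO2: 54.26/60.083 = 0.90308 mol → 0.90308 mol Si, 1.80616 mol O.
Total oxygen = 2.71643 mol. Normalization factor = 6/2.71643 = 2.20878.
Mg per 6 O = 0.40889 × 2.20878 = 0.903.

0.903 Mg apfu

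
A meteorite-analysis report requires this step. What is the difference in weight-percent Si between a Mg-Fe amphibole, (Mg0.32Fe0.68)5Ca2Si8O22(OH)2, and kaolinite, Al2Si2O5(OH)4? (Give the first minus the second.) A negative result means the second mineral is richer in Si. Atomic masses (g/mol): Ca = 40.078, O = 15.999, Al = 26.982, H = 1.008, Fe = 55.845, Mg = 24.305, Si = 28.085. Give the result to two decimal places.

2.67 percentage points

M((Mg0.32Fe0.68)5Ca2Si8O22(OH)2) = 919.589 g/mol, so wt% Si = 224.680/919.589 × 100 = 24.43%.
M(Al2Si2O5(OH)4) = 258.157 g/mol, so wt% Si = 56.170/258.157 × 100 = 21.76%.
24.43 − 21.76 = 2.67 pp.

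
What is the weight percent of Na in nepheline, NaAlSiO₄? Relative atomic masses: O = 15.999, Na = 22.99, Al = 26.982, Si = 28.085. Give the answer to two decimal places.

Formula mass = 1·22.99 + 1·26.982 + 1·28.085 + 4·15.999 = 142.053 g/mol, of which 22.990 g is Na.
So Na makes up 22.990/142.053 = 0.1618 of the mass, i.e. 16.18%.

16.18 mass %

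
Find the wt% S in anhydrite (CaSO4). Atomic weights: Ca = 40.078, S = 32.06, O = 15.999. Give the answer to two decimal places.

M(CaSO4) = 136.134 g/mol.
S contributes 1 × 32.06 = 32.060 g per mole.
32.060/136.134 = 0.2355 → 23.55%.

23.55 wt%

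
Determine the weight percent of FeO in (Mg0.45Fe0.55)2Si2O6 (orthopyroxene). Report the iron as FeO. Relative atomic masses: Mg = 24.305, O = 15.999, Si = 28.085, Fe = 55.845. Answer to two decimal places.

33.56 wt%

Molar mass of (Mg0.45Fe0.55)2Si2O6 = 0.90·24.305 + 1.10·55.845 + 2·28.085 + 6·15.999 = 235.468 g/mol.
Each formula unit contains 1.10 Fe, equivalent to 1.10/1 = 1.1000 mol FeO.
M(FeO) = 1×55.845 + 1×15.999 = 71.844 g/mol.
Mass of FeO per formula unit = 1.1000 × 71.844 = 79.028 g.
FeO wt% = 79.028 / 235.468 × 100 = 33.56%.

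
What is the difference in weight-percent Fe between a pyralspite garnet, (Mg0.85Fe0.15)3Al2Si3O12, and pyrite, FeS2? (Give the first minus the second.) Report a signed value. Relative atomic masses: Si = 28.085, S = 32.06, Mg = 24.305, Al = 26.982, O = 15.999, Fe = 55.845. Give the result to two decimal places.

-40.53 percentage points

First mineral: 25.130 g Fe in 417.315 g formula = 6.02 wt% Fe.
Second mineral: 55.845 g Fe in 119.965 g formula = 46.55 wt% Fe.
6.02% − 46.55% gives a difference of -40.53 percentage points.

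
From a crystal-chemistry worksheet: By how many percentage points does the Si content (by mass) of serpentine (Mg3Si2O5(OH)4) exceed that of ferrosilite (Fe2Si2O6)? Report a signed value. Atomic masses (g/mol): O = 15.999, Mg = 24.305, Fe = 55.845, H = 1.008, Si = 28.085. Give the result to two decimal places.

First mineral: 56.170 g Si in 277.108 g formula = 20.27 wt% Si.
Second mineral: 56.170 g Si in 263.854 g formula = 21.29 wt% Si.
20.27% − 21.29% gives a difference of -1.02 percentage points.

-1.02 percentage points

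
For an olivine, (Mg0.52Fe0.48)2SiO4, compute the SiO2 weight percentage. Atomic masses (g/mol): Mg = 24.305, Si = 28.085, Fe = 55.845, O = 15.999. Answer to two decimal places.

35.14 wt%

Formula mass = 170.969 g/mol.
1 Si → 1.0000 mol SiO2 per formula unit; M(SiO2) = 60.083, so SiO2 mass = 60.083 g.
60.083/170.969 × 100 = 35.14 wt%.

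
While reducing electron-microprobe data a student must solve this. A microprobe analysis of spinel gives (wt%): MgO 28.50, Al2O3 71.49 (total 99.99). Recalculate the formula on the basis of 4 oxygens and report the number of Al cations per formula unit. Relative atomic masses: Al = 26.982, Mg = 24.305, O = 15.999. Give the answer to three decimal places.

MgO: 28.50/40.304 = 0.70713 mol → 0.70713 mol Mg, 0.70713 mol O.
Al2O3: 71.49/101.961 = 0.70115 mol → 1.40230 mol Al, 2.10345 mol O.
Total oxygen = 2.81058 mol. Normalization factor = 4/2.81058 = 1.42319.
Al per 4 O = 1.40230 × 1.42319 = 1.996.

1.996 Al apfu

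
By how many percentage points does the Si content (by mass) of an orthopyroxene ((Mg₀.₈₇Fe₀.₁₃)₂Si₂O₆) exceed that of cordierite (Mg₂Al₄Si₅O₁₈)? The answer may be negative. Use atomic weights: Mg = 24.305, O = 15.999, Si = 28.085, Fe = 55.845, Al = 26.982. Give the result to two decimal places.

First mineral: 56.170 g Si in 208.974 g formula = 26.88 wt% Si.
Second mineral: 140.425 g Si in 584.945 g formula = 24.01 wt% Si.
26.88% − 24.01% gives a difference of 2.87 percentage points.

2.87 percentage points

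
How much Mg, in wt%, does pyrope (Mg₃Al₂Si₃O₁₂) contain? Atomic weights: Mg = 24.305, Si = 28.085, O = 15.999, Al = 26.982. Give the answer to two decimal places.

18.09 wt%

Formula mass = 3·24.305 + 2·26.982 + 3·28.085 + 12·15.999 = 403.122 g/mol, of which 72.915 g is Mg.
So Mg makes up 72.915/403.122 = 0.1809 of the mass, i.e. 18.09%.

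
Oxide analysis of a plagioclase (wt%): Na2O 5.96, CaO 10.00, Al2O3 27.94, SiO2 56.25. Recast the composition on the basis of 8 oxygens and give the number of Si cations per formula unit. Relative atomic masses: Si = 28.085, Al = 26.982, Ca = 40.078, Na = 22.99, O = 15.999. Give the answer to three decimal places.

Na2O: 5.96/61.979 = 0.09616 mol → 0.19232 mol Na, 0.09616 mol O.
CaO: 10.00/56.077 = 0.17833 mol → 0.17833 mol Ca, 0.17833 mol O.
Al2O3: 27.94/101.961 = 0.27403 mol → 0.54806 mol Al, 0.82209 mol O.
SiO2: 56.25/60.083 = 0.93620 mol → 0.93620 mol Si, 1.87240 mol O.
Total oxygen = 2.96898 mol. Normalization factor = 8/2.96898 = 2.69453.
Si per 8 O = 0.93620 × 2.69453 = 2.523.

2.523 Si apfu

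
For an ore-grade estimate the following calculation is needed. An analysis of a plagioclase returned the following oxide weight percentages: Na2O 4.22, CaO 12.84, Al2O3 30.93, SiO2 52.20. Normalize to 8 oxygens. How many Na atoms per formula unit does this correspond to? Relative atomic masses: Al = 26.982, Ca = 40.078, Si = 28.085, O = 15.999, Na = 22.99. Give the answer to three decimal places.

Na2O (M=61.979): mol = 0.06809; Na = 0.13618, O = 0.06809.
CaO (M=56.077): mol = 0.22897; Ca = 0.22897, O = 0.22897.
Al2O3 (M=101.961): mol = 0.30335; Al = 0.60670, O = 0.91005.
SiO2 (M=60.083): mol = 0.86880; Si = 0.86880, O = 1.73760.
ΣO = 2.94471; factor = 8/ΣO = 2.71674.
Na apfu = 0.13618 × 2.71674 = 0.370.

0.370 Na apfu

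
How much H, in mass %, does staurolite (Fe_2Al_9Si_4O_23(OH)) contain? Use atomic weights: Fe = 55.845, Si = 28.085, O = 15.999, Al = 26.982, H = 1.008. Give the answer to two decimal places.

M(Fe_2Al_9Si_4O_23(OH)) = 851.852 g/mol.
H contributes 1 × 1.008 = 1.008 g per mole.
1.008/851.852 = 0.0012 → 0.12%.

0.12 mass %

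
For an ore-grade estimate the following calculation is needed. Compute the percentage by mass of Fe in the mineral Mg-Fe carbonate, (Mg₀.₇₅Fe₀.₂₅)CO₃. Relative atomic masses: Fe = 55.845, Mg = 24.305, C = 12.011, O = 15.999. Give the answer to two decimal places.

15.14 mass %

Formula mass = 0.75×24.305 + 0.25×55.845 + 1×12.011 + 3×15.999 = 92.198 g/mol, of which 13.961 g is Fe.
So Fe makes up 13.961/92.198 = 0.1514 of the mass, i.e. 15.14%.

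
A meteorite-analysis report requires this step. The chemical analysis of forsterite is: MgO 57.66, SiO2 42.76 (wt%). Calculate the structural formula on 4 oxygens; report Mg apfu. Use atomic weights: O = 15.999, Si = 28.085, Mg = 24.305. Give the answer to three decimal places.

2.005 Mg apfu

MgO (M=40.304): mol = 1.43063; Mg = 1.43063, O = 1.43063.
SiO2 (M=60.083): mol = 0.71168; Si = 0.71168, O = 1.42336.
ΣO = 2.85399; factor = 4/ΣO = 1.40155.
Mg apfu = 1.43063 × 1.40155 = 2.005.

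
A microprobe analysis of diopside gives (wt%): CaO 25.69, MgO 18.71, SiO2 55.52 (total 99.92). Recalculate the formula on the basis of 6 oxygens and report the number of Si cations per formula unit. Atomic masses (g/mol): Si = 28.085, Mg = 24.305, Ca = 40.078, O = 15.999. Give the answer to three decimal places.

2.001 Si apfu

25.69 wt% CaO ÷ 56.077 g/mol = 0.45812 mol, giving 0.45812 Ca and 0.45812 O.
18.71 wt% MgO ÷ 40.304 g/mol = 0.46422 mol, giving 0.46422 Mg and 0.46422 O.
55.52 wt% SiO2 ÷ 60.083 g/mol = 0.92406 mol, giving 0.92406 Si and 1.84812 O.
Oxygen sums to 2.77046; scaling by 6/2.77046 = 2.16571 puts the formula on 6 O.
Si: 0.92406 × 2.16571 = 2.001 atoms per formula unit.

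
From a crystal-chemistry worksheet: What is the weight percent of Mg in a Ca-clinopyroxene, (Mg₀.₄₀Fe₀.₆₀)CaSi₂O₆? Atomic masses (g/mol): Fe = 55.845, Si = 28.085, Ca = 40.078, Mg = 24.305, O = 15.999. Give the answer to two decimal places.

M((Mg₀.₄₀Fe₀.₆₀)CaSi₂O₆) = 235.471 g/mol.
Mg contributes 0.40 × 24.305 = 9.722 g per mole.
9.722/235.471 = 0.0413 → 4.13%.

4.13 weight percent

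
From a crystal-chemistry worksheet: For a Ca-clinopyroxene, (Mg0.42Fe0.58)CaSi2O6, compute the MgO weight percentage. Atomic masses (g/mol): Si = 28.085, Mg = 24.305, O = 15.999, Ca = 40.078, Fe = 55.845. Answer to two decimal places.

7.21 wt%

M((Mg0.42Fe0.58)CaSi2O6) = 234.840 g/mol; M(MgO) = 40.304 g/mol.
Moles MgO per formula unit = 0.42 Mg ÷ 1 = 0.4200.
MgO fraction = (0.4200 × 40.304) / 234.840 = 16.928/234.840 = 0.0721.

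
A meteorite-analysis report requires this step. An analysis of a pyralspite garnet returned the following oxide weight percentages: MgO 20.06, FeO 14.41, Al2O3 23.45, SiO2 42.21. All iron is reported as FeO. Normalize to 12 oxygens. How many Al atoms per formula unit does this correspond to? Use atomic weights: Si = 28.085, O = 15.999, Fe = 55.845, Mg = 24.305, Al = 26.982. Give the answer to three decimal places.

1.976 Al apfu

MgO: 20.06/40.304 = 0.49772 mol → 0.49772 mol Mg, 0.49772 mol O.
FeO: 14.41/71.844 = 0.20057 mol → 0.20057 mol Fe, 0.20057 mol O.
Al2O3: 23.45/101.961 = 0.22999 mol → 0.45998 mol Al, 0.68997 mol O.
SiO2: 42.21/60.083 = 0.70253 mol → 0.70253 mol Si, 1.40506 mol O.
Total oxygen = 2.79332 mol. Normalization factor = 12/2.79332 = 4.29596.
Al per 12 O = 0.45998 × 4.29596 = 1.976.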